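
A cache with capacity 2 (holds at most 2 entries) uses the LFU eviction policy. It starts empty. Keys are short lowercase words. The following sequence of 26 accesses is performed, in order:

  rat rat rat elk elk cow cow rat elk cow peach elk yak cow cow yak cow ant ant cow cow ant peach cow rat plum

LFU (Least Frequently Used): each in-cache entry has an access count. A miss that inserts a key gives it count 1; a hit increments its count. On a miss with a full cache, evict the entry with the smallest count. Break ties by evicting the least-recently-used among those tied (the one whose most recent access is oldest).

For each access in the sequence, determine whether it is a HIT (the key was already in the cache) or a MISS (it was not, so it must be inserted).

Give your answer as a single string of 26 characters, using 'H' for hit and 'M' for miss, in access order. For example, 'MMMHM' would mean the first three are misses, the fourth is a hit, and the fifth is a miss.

LFU simulation (capacity=2):
  1. access rat: MISS. Cache: [rat(c=1)]
  2. access rat: HIT, count now 2. Cache: [rat(c=2)]
  3. access rat: HIT, count now 3. Cache: [rat(c=3)]
  4. access elk: MISS. Cache: [elk(c=1) rat(c=3)]
  5. access elk: HIT, count now 2. Cache: [elk(c=2) rat(c=3)]
  6. access cow: MISS, evict elk(c=2). Cache: [cow(c=1) rat(c=3)]
  7. access cow: HIT, count now 2. Cache: [cow(c=2) rat(c=3)]
  8. access rat: HIT, count now 4. Cache: [cow(c=2) rat(c=4)]
  9. access elk: MISS, evict cow(c=2). Cache: [elk(c=1) rat(c=4)]
  10. access cow: MISS, evict elk(c=1). Cache: [cow(c=1) rat(c=4)]
  11. access peach: MISS, evict cow(c=1). Cache: [peach(c=1) rat(c=4)]
  12. access elk: MISS, evict peach(c=1). Cache: [elk(c=1) rat(c=4)]
  13. access yak: MISS, evict elk(c=1). Cache: [yak(c=1) rat(c=4)]
  14. access cow: MISS, evict yak(c=1). Cache: [cow(c=1) rat(c=4)]
  15. access cow: HIT, count now 2. Cache: [cow(c=2) rat(c=4)]
  16. access yak: MISS, evict cow(c=2). Cache: [yak(c=1) rat(c=4)]
  17. access cow: MISS, evict yak(c=1). Cache: [cow(c=1) rat(c=4)]
  18. access ant: MISS, evict cow(c=1). Cache: [ant(c=1) rat(c=4)]
  19. access ant: HIT, count now 2. Cache: [ant(c=2) rat(c=4)]
  20. access cow: MISS, evict ant(c=2). Cache: [cow(c=1) rat(c=4)]
  21. access cow: HIT, count now 2. Cache: [cow(c=2) rat(c=4)]
  22. access ant: MISS, evict cow(c=2). Cache: [ant(c=1) rat(c=4)]
  23. access peach: MISS, evict ant(c=1). Cache: [peach(c=1) rat(c=4)]
  24. access cow: MISS, evict peach(c=1). Cache: [cow(c=1) rat(c=4)]
  25. access rat: HIT, count now 5. Cache: [cow(c=1) rat(c=5)]
  26. access plum: MISS, evict cow(c=1). Cache: [plum(c=1) rat(c=5)]
Total: 9 hits, 17 misses, 15 evictions

Answer: MHHMHMHHMMMMMMHMMMHMHMMMHM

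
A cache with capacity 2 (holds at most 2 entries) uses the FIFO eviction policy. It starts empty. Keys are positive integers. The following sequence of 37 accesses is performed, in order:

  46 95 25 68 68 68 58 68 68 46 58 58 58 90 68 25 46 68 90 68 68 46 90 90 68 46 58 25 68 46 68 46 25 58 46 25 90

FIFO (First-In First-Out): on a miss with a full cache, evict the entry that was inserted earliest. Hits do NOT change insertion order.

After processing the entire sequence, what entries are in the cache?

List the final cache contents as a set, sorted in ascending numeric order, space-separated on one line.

FIFO simulation (capacity=2):
  1. access 46: MISS. Cache (old->new): [46]
  2. access 95: MISS. Cache (old->new): [46 95]
  3. access 25: MISS, evict 46. Cache (old->new): [95 25]
  4. access 68: MISS, evict 95. Cache (old->new): [25 68]
  5. access 68: HIT. Cache (old->new): [25 68]
  6. access 68: HIT. Cache (old->new): [25 68]
  7. access 58: MISS, evict 25. Cache (old->new): [68 58]
  8. access 68: HIT. Cache (old->new): [68 58]
  9. access 68: HIT. Cache (old->new): [68 58]
  10. access 46: MISS, evict 68. Cache (old->new): [58 46]
  11. access 58: HIT. Cache (old->new): [58 46]
  12. access 58: HIT. Cache (old->new): [58 46]
  13. access 58: HIT. Cache (old->new): [58 46]
  14. access 90: MISS, evict 58. Cache (old->new): [46 90]
  15. access 68: MISS, evict 46. Cache (old->new): [90 68]
  16. access 25: MISS, evict 90. Cache (old->new): [68 25]
  17. access 46: MISS, evict 68. Cache (old->new): [25 46]
  18. access 68: MISS, evict 25. Cache (old->new): [46 68]
  19. access 90: MISS, evict 46. Cache (old->new): [68 90]
  20. access 68: HIT. Cache (old->new): [68 90]
  21. access 68: HIT. Cache (old->new): [68 90]
  22. access 46: MISS, evict 68. Cache (old->new): [90 46]
  23. access 90: HIT. Cache (old->new): [90 46]
  24. access 90: HIT. Cache (old->new): [90 46]
  25. access 68: MISS, evict 90. Cache (old->new): [46 68]
  26. access 46: HIT. Cache (old->new): [46 68]
  27. access 58: MISS, evict 46. Cache (old->new): [68 58]
  28. access 25: MISS, evict 68. Cache (old->new): [58 25]
  29. access 68: MISS, evict 58. Cache (old->new): [25 68]
  30. access 46: MISS, evict 25. Cache (old->new): [68 46]
  31. access 68: HIT. Cache (old->new): [68 46]
  32. access 46: HIT. Cache (old->new): [68 46]
  33. access 25: MISS, evict 68. Cache (old->new): [46 25]
  34. access 58: MISS, evict 46. Cache (old->new): [25 58]
  35. access 46: MISS, evict 25. Cache (old->new): [58 46]
  36. access 25: MISS, evict 58. Cache (old->new): [46 25]
  37. access 90: MISS, evict 46. Cache (old->new): [25 90]
Total: 14 hits, 23 misses, 21 evictions

Answer: 25 90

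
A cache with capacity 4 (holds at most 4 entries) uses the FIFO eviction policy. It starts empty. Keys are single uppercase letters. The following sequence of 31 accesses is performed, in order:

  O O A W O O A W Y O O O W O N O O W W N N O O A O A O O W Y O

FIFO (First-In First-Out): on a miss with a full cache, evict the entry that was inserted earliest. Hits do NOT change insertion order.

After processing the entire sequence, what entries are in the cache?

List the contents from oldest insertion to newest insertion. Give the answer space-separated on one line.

FIFO simulation (capacity=4):
  1. access O: MISS. Cache (old->new): [O]
  2. access O: HIT. Cache (old->new): [O]
  3. access A: MISS. Cache (old->new): [O A]
  4. access W: MISS. Cache (old->new): [O A W]
  5. access O: HIT. Cache (old->new): [O A W]
  6. access O: HIT. Cache (old->new): [O A W]
  7. access A: HIT. Cache (old->new): [O A W]
  8. access W: HIT. Cache (old->new): [O A W]
  9. access Y: MISS. Cache (old->new): [O A W Y]
  10. access O: HIT. Cache (old->new): [O A W Y]
  11. access O: HIT. Cache (old->new): [O A W Y]
  12. access O: HIT. Cache (old->new): [O A W Y]
  13. access W: HIT. Cache (old->new): [O A W Y]
  14. access O: HIT. Cache (old->new): [O A W Y]
  15. access N: MISS, evict O. Cache (old->new): [A W Y N]
  16. access O: MISS, evict A. Cache (old->new): [W Y N O]
  17. access O: HIT. Cache (old->new): [W Y N O]
  18. access W: HIT. Cache (old->new): [W Y N O]
  19. access W: HIT. Cache (old->new): [W Y N O]
  20. access N: HIT. Cache (old->new): [W Y N O]
  21. access N: HIT. Cache (old->new): [W Y N O]
  22. access O: HIT. Cache (old->new): [W Y N O]
  23. access O: HIT. Cache (old->new): [W Y N O]
  24. access A: MISS, evict W. Cache (old->new): [Y N O A]
  25. access O: HIT. Cache (old->new): [Y N O A]
  26. access A: HIT. Cache (old->new): [Y N O A]
  27. access O: HIT. Cache (old->new): [Y N O A]
  28. access O: HIT. Cache (old->new): [Y N O A]
  29. access W: MISS, evict Y. Cache (old->new): [N O A W]
  30. access Y: MISS, evict N. Cache (old->new): [O A W Y]
  31. access O: HIT. Cache (old->new): [O A W Y]
Total: 22 hits, 9 misses, 5 evictions

Answer: O A W Y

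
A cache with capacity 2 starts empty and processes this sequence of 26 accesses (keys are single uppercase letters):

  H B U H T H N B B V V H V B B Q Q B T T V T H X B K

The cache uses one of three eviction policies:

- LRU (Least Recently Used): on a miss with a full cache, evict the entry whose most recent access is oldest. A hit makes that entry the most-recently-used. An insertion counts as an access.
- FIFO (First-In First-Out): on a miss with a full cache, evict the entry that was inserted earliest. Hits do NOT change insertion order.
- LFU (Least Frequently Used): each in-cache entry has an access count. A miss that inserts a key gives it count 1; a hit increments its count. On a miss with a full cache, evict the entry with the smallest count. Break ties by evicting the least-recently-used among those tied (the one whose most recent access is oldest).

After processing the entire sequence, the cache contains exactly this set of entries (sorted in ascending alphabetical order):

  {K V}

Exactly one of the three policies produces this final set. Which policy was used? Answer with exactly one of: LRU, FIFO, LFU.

Simulating under each policy and comparing final sets:
  LRU: final set = {B K} -> differs
  FIFO: final set = {B K} -> differs
  LFU: final set = {K V} -> MATCHES target
Only LFU produces the target set.

Answer: LFU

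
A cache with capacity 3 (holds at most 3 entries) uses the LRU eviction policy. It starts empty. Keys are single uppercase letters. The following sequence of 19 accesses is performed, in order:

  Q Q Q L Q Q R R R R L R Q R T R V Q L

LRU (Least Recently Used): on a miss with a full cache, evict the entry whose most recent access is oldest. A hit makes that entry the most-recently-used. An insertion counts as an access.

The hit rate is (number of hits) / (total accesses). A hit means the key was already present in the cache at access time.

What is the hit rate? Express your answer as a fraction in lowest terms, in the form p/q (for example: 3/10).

Answer: 12/19

Derivation:
LRU simulation (capacity=3):
  1. access Q: MISS. Cache (LRU->MRU): [Q]
  2. access Q: HIT. Cache (LRU->MRU): [Q]
  3. access Q: HIT. Cache (LRU->MRU): [Q]
  4. access L: MISS. Cache (LRU->MRU): [Q L]
  5. access Q: HIT. Cache (LRU->MRU): [L Q]
  6. access Q: HIT. Cache (LRU->MRU): [L Q]
  7. access R: MISS. Cache (LRU->MRU): [L Q R]
  8. access R: HIT. Cache (LRU->MRU): [L Q R]
  9. access R: HIT. Cache (LRU->MRU): [L Q R]
  10. access R: HIT. Cache (LRU->MRU): [L Q R]
  11. access L: HIT. Cache (LRU->MRU): [Q R L]
  12. access R: HIT. Cache (LRU->MRU): [Q L R]
  13. access Q: HIT. Cache (LRU->MRU): [L R Q]
  14. access R: HIT. Cache (LRU->MRU): [L Q R]
  15. access T: MISS, evict L. Cache (LRU->MRU): [Q R T]
  16. access R: HIT. Cache (LRU->MRU): [Q T R]
  17. access V: MISS, evict Q. Cache (LRU->MRU): [T R V]
  18. access Q: MISS, evict T. Cache (LRU->MRU): [R V Q]
  19. access L: MISS, evict R. Cache (LRU->MRU): [V Q L]
Total: 12 hits, 7 misses, 4 evictions

Hit rate = 12/19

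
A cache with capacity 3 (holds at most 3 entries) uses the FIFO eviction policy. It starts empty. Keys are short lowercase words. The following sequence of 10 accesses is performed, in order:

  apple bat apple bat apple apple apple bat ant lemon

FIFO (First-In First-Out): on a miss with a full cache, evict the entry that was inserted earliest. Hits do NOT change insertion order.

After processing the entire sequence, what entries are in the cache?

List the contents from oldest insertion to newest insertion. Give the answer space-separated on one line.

Answer: bat ant lemon

Derivation:
FIFO simulation (capacity=3):
  1. access apple: MISS. Cache (old->new): [apple]
  2. access bat: MISS. Cache (old->new): [apple bat]
  3. access apple: HIT. Cache (old->new): [apple bat]
  4. access bat: HIT. Cache (old->new): [apple bat]
  5. access apple: HIT. Cache (old->new): [apple bat]
  6. access apple: HIT. Cache (old->new): [apple bat]
  7. access apple: HIT. Cache (old->new): [apple bat]
  8. access bat: HIT. Cache (old->new): [apple bat]
  9. access ant: MISS. Cache (old->new): [apple bat ant]
  10. access lemon: MISS, evict apple. Cache (old->new): [bat ant lemon]
Total: 6 hits, 4 misses, 1 evictions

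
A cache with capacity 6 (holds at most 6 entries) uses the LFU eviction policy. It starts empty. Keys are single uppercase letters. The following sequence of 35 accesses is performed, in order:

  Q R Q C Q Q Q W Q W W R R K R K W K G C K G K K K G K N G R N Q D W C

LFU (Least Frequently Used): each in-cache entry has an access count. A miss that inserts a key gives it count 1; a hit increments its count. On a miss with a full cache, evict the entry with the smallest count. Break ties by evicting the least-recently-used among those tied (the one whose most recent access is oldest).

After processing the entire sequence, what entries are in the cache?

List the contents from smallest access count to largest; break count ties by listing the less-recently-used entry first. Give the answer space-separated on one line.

Answer: C G R W Q K

Derivation:
LFU simulation (capacity=6):
  1. access Q: MISS. Cache: [Q(c=1)]
  2. access R: MISS. Cache: [Q(c=1) R(c=1)]
  3. access Q: HIT, count now 2. Cache: [R(c=1) Q(c=2)]
  4. access C: MISS. Cache: [R(c=1) C(c=1) Q(c=2)]
  5. access Q: HIT, count now 3. Cache: [R(c=1) C(c=1) Q(c=3)]
  6. access Q: HIT, count now 4. Cache: [R(c=1) C(c=1) Q(c=4)]
  7. access Q: HIT, count now 5. Cache: [R(c=1) C(c=1) Q(c=5)]
  8. access W: MISS. Cache: [R(c=1) C(c=1) W(c=1) Q(c=5)]
  9. access Q: HIT, count now 6. Cache: [R(c=1) C(c=1) W(c=1) Q(c=6)]
  10. access W: HIT, count now 2. Cache: [R(c=1) C(c=1) W(c=2) Q(c=6)]
  11. access W: HIT, count now 3. Cache: [R(c=1) C(c=1) W(c=3) Q(c=6)]
  12. access R: HIT, count now 2. Cache: [C(c=1) R(c=2) W(c=3) Q(c=6)]
  13. access R: HIT, count now 3. Cache: [C(c=1) W(c=3) R(c=3) Q(c=6)]
  14. access K: MISS. Cache: [C(c=1) K(c=1) W(c=3) R(c=3) Q(c=6)]
  15. access R: HIT, count now 4. Cache: [C(c=1) K(c=1) W(c=3) R(c=4) Q(c=6)]
  16. access K: HIT, count now 2. Cache: [C(c=1) K(c=2) W(c=3) R(c=4) Q(c=6)]
  17. access W: HIT, count now 4. Cache: [C(c=1) K(c=2) R(c=4) W(c=4) Q(c=6)]
  18. access K: HIT, count now 3. Cache: [C(c=1) K(c=3) R(c=4) W(c=4) Q(c=6)]
  19. access G: MISS. Cache: [C(c=1) G(c=1) K(c=3) R(c=4) W(c=4) Q(c=6)]
  20. access C: HIT, count now 2. Cache: [G(c=1) C(c=2) K(c=3) R(c=4) W(c=4) Q(c=6)]
  21. access K: HIT, count now 4. Cache: [G(c=1) C(c=2) R(c=4) W(c=4) K(c=4) Q(c=6)]
  22. access G: HIT, count now 2. Cache: [C(c=2) G(c=2) R(c=4) W(c=4) K(c=4) Q(c=6)]
  23. access K: HIT, count now 5. Cache: [C(c=2) G(c=2) R(c=4) W(c=4) K(c=5) Q(c=6)]
  24. access K: HIT, count now 6. Cache: [C(c=2) G(c=2) R(c=4) W(c=4) Q(c=6) K(c=6)]
  25. access K: HIT, count now 7. Cache: [C(c=2) G(c=2) R(c=4) W(c=4) Q(c=6) K(c=7)]
  26. access G: HIT, count now 3. Cache: [C(c=2) G(c=3) R(c=4) W(c=4) Q(c=6) K(c=7)]
  27. access K: HIT, count now 8. Cache: [C(c=2) G(c=3) R(c=4) W(c=4) Q(c=6) K(c=8)]
  28. access N: MISS, evict C(c=2). Cache: [N(c=1) G(c=3) R(c=4) W(c=4) Q(c=6) K(c=8)]
  29. access G: HIT, count now 4. Cache: [N(c=1) R(c=4) W(c=4) G(c=4) Q(c=6) K(c=8)]
  30. access R: HIT, count now 5. Cache: [N(c=1) W(c=4) G(c=4) R(c=5) Q(c=6) K(c=8)]
  31. access N: HIT, count now 2. Cache: [N(c=2) W(c=4) G(c=4) R(c=5) Q(c=6) K(c=8)]
  32. access Q: HIT, count now 7. Cache: [N(c=2) W(c=4) G(c=4) R(c=5) Q(c=7) K(c=8)]
  33. access D: MISS, evict N(c=2). Cache: [D(c=1) W(c=4) G(c=4) R(c=5) Q(c=7) K(c=8)]
  34. access W: HIT, count now 5. Cache: [D(c=1) G(c=4) R(c=5) W(c=5) Q(c=7) K(c=8)]
  35. access C: MISS, evict D(c=1). Cache: [C(c=1) G(c=4) R(c=5) W(c=5) Q(c=7) K(c=8)]
Total: 26 hits, 9 misses, 3 evictions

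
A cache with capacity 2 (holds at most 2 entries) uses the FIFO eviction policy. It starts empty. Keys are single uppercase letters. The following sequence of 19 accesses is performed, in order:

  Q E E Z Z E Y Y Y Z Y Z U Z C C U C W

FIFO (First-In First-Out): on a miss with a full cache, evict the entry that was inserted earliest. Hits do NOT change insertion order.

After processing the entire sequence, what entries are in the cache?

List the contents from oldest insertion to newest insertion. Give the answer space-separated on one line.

FIFO simulation (capacity=2):
  1. access Q: MISS. Cache (old->new): [Q]
  2. access E: MISS. Cache (old->new): [Q E]
  3. access E: HIT. Cache (old->new): [Q E]
  4. access Z: MISS, evict Q. Cache (old->new): [E Z]
  5. access Z: HIT. Cache (old->new): [E Z]
  6. access E: HIT. Cache (old->new): [E Z]
  7. access Y: MISS, evict E. Cache (old->new): [Z Y]
  8. access Y: HIT. Cache (old->new): [Z Y]
  9. access Y: HIT. Cache (old->new): [Z Y]
  10. access Z: HIT. Cache (old->new): [Z Y]
  11. access Y: HIT. Cache (old->new): [Z Y]
  12. access Z: HIT. Cache (old->new): [Z Y]
  13. access U: MISS, evict Z. Cache (old->new): [Y U]
  14. access Z: MISS, evict Y. Cache (old->new): [U Z]
  15. access C: MISS, evict U. Cache (old->new): [Z C]
  16. access C: HIT. Cache (old->new): [Z C]
  17. access U: MISS, evict Z. Cache (old->new): [C U]
  18. access C: HIT. Cache (old->new): [C U]
  19. access W: MISS, evict C. Cache (old->new): [U W]
Total: 10 hits, 9 misses, 7 evictions

Answer: U W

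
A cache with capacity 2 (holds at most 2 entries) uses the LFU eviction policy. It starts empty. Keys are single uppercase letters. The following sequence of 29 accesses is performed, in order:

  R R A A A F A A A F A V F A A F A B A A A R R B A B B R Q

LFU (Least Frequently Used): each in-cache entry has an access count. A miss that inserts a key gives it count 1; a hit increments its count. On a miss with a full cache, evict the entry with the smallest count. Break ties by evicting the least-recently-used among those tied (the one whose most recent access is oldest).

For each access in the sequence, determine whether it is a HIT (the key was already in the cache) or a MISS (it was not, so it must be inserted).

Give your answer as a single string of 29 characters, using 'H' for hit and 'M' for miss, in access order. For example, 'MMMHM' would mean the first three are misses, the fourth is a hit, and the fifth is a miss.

Answer: MHMHHMHHHHHMMHHHHMHHHMHMHHHMM

Derivation:
LFU simulation (capacity=2):
  1. access R: MISS. Cache: [R(c=1)]
  2. access R: HIT, count now 2. Cache: [R(c=2)]
  3. access A: MISS. Cache: [A(c=1) R(c=2)]
  4. access A: HIT, count now 2. Cache: [R(c=2) A(c=2)]
  5. access A: HIT, count now 3. Cache: [R(c=2) A(c=3)]
  6. access F: MISS, evict R(c=2). Cache: [F(c=1) A(c=3)]
  7. access A: HIT, count now 4. Cache: [F(c=1) A(c=4)]
  8. access A: HIT, count now 5. Cache: [F(c=1) A(c=5)]
  9. access A: HIT, count now 6. Cache: [F(c=1) A(c=6)]
  10. access F: HIT, count now 2. Cache: [F(c=2) A(c=6)]
  11. access A: HIT, count now 7. Cache: [F(c=2) A(c=7)]
  12. access V: MISS, evict F(c=2). Cache: [V(c=1) A(c=7)]
  13. access F: MISS, evict V(c=1). Cache: [F(c=1) A(c=7)]
  14. access A: HIT, count now 8. Cache: [F(c=1) A(c=8)]
  15. access A: HIT, count now 9. Cache: [F(c=1) A(c=9)]
  16. access F: HIT, count now 2. Cache: [F(c=2) A(c=9)]
  17. access A: HIT, count now 10. Cache: [F(c=2) A(c=10)]
  18. access B: MISS, evict F(c=2). Cache: [B(c=1) A(c=10)]
  19. access A: HIT, count now 11. Cache: [B(c=1) A(c=11)]
  20. access A: HIT, count now 12. Cache: [B(c=1) A(c=12)]
  21. access A: HIT, count now 13. Cache: [B(c=1) A(c=13)]
  22. access R: MISS, evict B(c=1). Cache: [R(c=1) A(c=13)]
  23. access R: HIT, count now 2. Cache: [R(c=2) A(c=13)]
  24. access B: MISS, evict R(c=2). Cache: [B(c=1) A(c=13)]
  25. access A: HIT, count now 14. Cache: [B(c=1) A(c=14)]
  26. access B: HIT, count now 2. Cache: [B(c=2) A(c=14)]
  27. access B: HIT, count now 3. Cache: [B(c=3) A(c=14)]
  28. access R: MISS, evict B(c=3). Cache: [R(c=1) A(c=14)]
  29. access Q: MISS, evict R(c=1). Cache: [Q(c=1) A(c=14)]
Total: 19 hits, 10 misses, 8 evictions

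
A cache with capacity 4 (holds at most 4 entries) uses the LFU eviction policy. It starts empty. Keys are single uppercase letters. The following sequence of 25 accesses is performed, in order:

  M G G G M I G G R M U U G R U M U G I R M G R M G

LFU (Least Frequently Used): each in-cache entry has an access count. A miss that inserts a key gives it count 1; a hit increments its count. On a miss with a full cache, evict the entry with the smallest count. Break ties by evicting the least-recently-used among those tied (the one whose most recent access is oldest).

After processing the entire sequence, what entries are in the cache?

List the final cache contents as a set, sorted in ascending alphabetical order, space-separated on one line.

LFU simulation (capacity=4):
  1. access M: MISS. Cache: [M(c=1)]
  2. access G: MISS. Cache: [M(c=1) G(c=1)]
  3. access G: HIT, count now 2. Cache: [M(c=1) G(c=2)]
  4. access G: HIT, count now 3. Cache: [M(c=1) G(c=3)]
  5. access M: HIT, count now 2. Cache: [M(c=2) G(c=3)]
  6. access I: MISS. Cache: [I(c=1) M(c=2) G(c=3)]
  7. access G: HIT, count now 4. Cache: [I(c=1) M(c=2) G(c=4)]
  8. access G: HIT, count now 5. Cache: [I(c=1) M(c=2) G(c=5)]
  9. access R: MISS. Cache: [I(c=1) R(c=1) M(c=2) G(c=5)]
  10. access M: HIT, count now 3. Cache: [I(c=1) R(c=1) M(c=3) G(c=5)]
  11. access U: MISS, evict I(c=1). Cache: [R(c=1) U(c=1) M(c=3) G(c=5)]
  12. access U: HIT, count now 2. Cache: [R(c=1) U(c=2) M(c=3) G(c=5)]
  13. access G: HIT, count now 6. Cache: [R(c=1) U(c=2) M(c=3) G(c=6)]
  14. access R: HIT, count now 2. Cache: [U(c=2) R(c=2) M(c=3) G(c=6)]
  15. access U: HIT, count now 3. Cache: [R(c=2) M(c=3) U(c=3) G(c=6)]
  16. access M: HIT, count now 4. Cache: [R(c=2) U(c=3) M(c=4) G(c=6)]
  17. access U: HIT, count now 4. Cache: [R(c=2) M(c=4) U(c=4) G(c=6)]
  18. access G: HIT, count now 7. Cache: [R(c=2) M(c=4) U(c=4) G(c=7)]
  19. access I: MISS, evict R(c=2). Cache: [I(c=1) M(c=4) U(c=4) G(c=7)]
  20. access R: MISS, evict I(c=1). Cache: [R(c=1) M(c=4) U(c=4) G(c=7)]
  21. access M: HIT, count now 5. Cache: [R(c=1) U(c=4) M(c=5) G(c=7)]
  22. access G: HIT, count now 8. Cache: [R(c=1) U(c=4) M(c=5) G(c=8)]
  23. access R: HIT, count now 2. Cache: [R(c=2) U(c=4) M(c=5) G(c=8)]
  24. access M: HIT, count now 6. Cache: [R(c=2) U(c=4) M(c=6) G(c=8)]
  25. access G: HIT, count now 9. Cache: [R(c=2) U(c=4) M(c=6) G(c=9)]
Total: 18 hits, 7 misses, 3 evictions

Answer: G M R U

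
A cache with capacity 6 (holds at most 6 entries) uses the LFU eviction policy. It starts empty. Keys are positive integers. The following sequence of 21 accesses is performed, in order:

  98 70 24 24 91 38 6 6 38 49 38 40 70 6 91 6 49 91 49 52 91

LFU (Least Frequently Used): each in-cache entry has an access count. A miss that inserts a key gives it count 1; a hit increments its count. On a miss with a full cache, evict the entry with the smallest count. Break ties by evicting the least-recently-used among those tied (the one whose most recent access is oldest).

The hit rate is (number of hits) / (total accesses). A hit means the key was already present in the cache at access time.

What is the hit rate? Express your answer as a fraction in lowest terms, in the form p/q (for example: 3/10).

LFU simulation (capacity=6):
  1. access 98: MISS. Cache: [98(c=1)]
  2. access 70: MISS. Cache: [98(c=1) 70(c=1)]
  3. access 24: MISS. Cache: [98(c=1) 70(c=1) 24(c=1)]
  4. access 24: HIT, count now 2. Cache: [98(c=1) 70(c=1) 24(c=2)]
  5. access 91: MISS. Cache: [98(c=1) 70(c=1) 91(c=1) 24(c=2)]
  6. access 38: MISS. Cache: [98(c=1) 70(c=1) 91(c=1) 38(c=1) 24(c=2)]
  7. access 6: MISS. Cache: [98(c=1) 70(c=1) 91(c=1) 38(c=1) 6(c=1) 24(c=2)]
  8. access 6: HIT, count now 2. Cache: [98(c=1) 70(c=1) 91(c=1) 38(c=1) 24(c=2) 6(c=2)]
  9. access 38: HIT, count now 2. Cache: [98(c=1) 70(c=1) 91(c=1) 24(c=2) 6(c=2) 38(c=2)]
  10. access 49: MISS, evict 98(c=1). Cache: [70(c=1) 91(c=1) 49(c=1) 24(c=2) 6(c=2) 38(c=2)]
  11. access 38: HIT, count now 3. Cache: [70(c=1) 91(c=1) 49(c=1) 24(c=2) 6(c=2) 38(c=3)]
  12. access 40: MISS, evict 70(c=1). Cache: [91(c=1) 49(c=1) 40(c=1) 24(c=2) 6(c=2) 38(c=3)]
  13. access 70: MISS, evict 91(c=1). Cache: [49(c=1) 40(c=1) 70(c=1) 24(c=2) 6(c=2) 38(c=3)]
  14. access 6: HIT, count now 3. Cache: [49(c=1) 40(c=1) 70(c=1) 24(c=2) 38(c=3) 6(c=3)]
  15. access 91: MISS, evict 49(c=1). Cache: [40(c=1) 70(c=1) 91(c=1) 24(c=2) 38(c=3) 6(c=3)]
  16. access 6: HIT, count now 4. Cache: [40(c=1) 70(c=1) 91(c=1) 24(c=2) 38(c=3) 6(c=4)]
  17. access 49: MISS, evict 40(c=1). Cache: [70(c=1) 91(c=1) 49(c=1) 24(c=2) 38(c=3) 6(c=4)]
  18. access 91: HIT, count now 2. Cache: [70(c=1) 49(c=1) 24(c=2) 91(c=2) 38(c=3) 6(c=4)]
  19. access 49: HIT, count now 2. Cache: [70(c=1) 24(c=2) 91(c=2) 49(c=2) 38(c=3) 6(c=4)]
  20. access 52: MISS, evict 70(c=1). Cache: [52(c=1) 24(c=2) 91(c=2) 49(c=2) 38(c=3) 6(c=4)]
  21. access 91: HIT, count now 3. Cache: [52(c=1) 24(c=2) 49(c=2) 38(c=3) 91(c=3) 6(c=4)]
Total: 9 hits, 12 misses, 6 evictions

Hit rate = 9/21 = 3/7

Answer: 3/7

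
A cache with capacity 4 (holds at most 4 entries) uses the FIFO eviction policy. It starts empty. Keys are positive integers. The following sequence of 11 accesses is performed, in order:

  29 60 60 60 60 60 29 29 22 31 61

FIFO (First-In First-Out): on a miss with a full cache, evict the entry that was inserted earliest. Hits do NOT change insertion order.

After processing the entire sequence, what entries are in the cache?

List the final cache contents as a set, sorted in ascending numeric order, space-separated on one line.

Answer: 22 31 60 61

Derivation:
FIFO simulation (capacity=4):
  1. access 29: MISS. Cache (old->new): [29]
  2. access 60: MISS. Cache (old->new): [29 60]
  3. access 60: HIT. Cache (old->new): [29 60]
  4. access 60: HIT. Cache (old->new): [29 60]
  5. access 60: HIT. Cache (old->new): [29 60]
  6. access 60: HIT. Cache (old->new): [29 60]
  7. access 29: HIT. Cache (old->new): [29 60]
  8. access 29: HIT. Cache (old->new): [29 60]
  9. access 22: MISS. Cache (old->new): [29 60 22]
  10. access 31: MISS. Cache (old->new): [29 60 22 31]
  11. access 61: MISS, evict 29. Cache (old->new): [60 22 31 61]
Total: 6 hits, 5 misses, 1 evictions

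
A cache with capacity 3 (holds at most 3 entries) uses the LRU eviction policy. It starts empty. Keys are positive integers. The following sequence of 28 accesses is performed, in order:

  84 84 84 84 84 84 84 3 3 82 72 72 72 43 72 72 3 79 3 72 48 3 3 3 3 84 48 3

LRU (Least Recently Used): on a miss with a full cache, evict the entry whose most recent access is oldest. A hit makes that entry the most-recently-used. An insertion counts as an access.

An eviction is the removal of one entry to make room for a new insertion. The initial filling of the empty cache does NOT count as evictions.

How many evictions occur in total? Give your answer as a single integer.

LRU simulation (capacity=3):
  1. access 84: MISS. Cache (LRU->MRU): [84]
  2. access 84: HIT. Cache (LRU->MRU): [84]
  3. access 84: HIT. Cache (LRU->MRU): [84]
  4. access 84: HIT. Cache (LRU->MRU): [84]
  5. access 84: HIT. Cache (LRU->MRU): [84]
  6. access 84: HIT. Cache (LRU->MRU): [84]
  7. access 84: HIT. Cache (LRU->MRU): [84]
  8. access 3: MISS. Cache (LRU->MRU): [84 3]
  9. access 3: HIT. Cache (LRU->MRU): [84 3]
  10. access 82: MISS. Cache (LRU->MRU): [84 3 82]
  11. access 72: MISS, evict 84. Cache (LRU->MRU): [3 82 72]
  12. access 72: HIT. Cache (LRU->MRU): [3 82 72]
  13. access 72: HIT. Cache (LRU->MRU): [3 82 72]
  14. access 43: MISS, evict 3. Cache (LRU->MRU): [82 72 43]
  15. access 72: HIT. Cache (LRU->MRU): [82 43 72]
  16. access 72: HIT. Cache (LRU->MRU): [82 43 72]
  17. access 3: MISS, evict 82. Cache (LRU->MRU): [43 72 3]
  18. access 79: MISS, evict 43. Cache (LRU->MRU): [72 3 79]
  19. access 3: HIT. Cache (LRU->MRU): [72 79 3]
  20. access 72: HIT. Cache (LRU->MRU): [79 3 72]
  21. access 48: MISS, evict 79. Cache (LRU->MRU): [3 72 48]
  22. access 3: HIT. Cache (LRU->MRU): [72 48 3]
  23. access 3: HIT. Cache (LRU->MRU): [72 48 3]
  24. access 3: HIT. Cache (LRU->MRU): [72 48 3]
  25. access 3: HIT. Cache (LRU->MRU): [72 48 3]
  26. access 84: MISS, evict 72. Cache (LRU->MRU): [48 3 84]
  27. access 48: HIT. Cache (LRU->MRU): [3 84 48]
  28. access 3: HIT. Cache (LRU->MRU): [84 48 3]
Total: 19 hits, 9 misses, 6 evictions

Answer: 6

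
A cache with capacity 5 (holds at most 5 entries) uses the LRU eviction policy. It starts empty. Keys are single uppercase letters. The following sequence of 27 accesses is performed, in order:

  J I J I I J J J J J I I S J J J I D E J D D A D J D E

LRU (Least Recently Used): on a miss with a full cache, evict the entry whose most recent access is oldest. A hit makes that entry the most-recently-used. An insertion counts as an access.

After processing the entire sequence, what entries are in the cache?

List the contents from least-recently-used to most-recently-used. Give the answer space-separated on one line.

Answer: I A J D E

Derivation:
LRU simulation (capacity=5):
  1. access J: MISS. Cache (LRU->MRU): [J]
  2. access I: MISS. Cache (LRU->MRU): [J I]
  3. access J: HIT. Cache (LRU->MRU): [I J]
  4. access I: HIT. Cache (LRU->MRU): [J I]
  5. access I: HIT. Cache (LRU->MRU): [J I]
  6. access J: HIT. Cache (LRU->MRU): [I J]
  7. access J: HIT. Cache (LRU->MRU): [I J]
  8. access J: HIT. Cache (LRU->MRU): [I J]
  9. access J: HIT. Cache (LRU->MRU): [I J]
  10. access J: HIT. Cache (LRU->MRU): [I J]
  11. access I: HIT. Cache (LRU->MRU): [J I]
  12. access I: HIT. Cache (LRU->MRU): [J I]
  13. access S: MISS. Cache (LRU->MRU): [J I S]
  14. access J: HIT. Cache (LRU->MRU): [I S J]
  15. access J: HIT. Cache (LRU->MRU): [I S J]
  16. access J: HIT. Cache (LRU->MRU): [I S J]
  17. access I: HIT. Cache (LRU->MRU): [S J I]
  18. access D: MISS. Cache (LRU->MRU): [S J I D]
  19. access E: MISS. Cache (LRU->MRU): [S J I D E]
  20. access J: HIT. Cache (LRU->MRU): [S I D E J]
  21. access D: HIT. Cache (LRU->MRU): [S I E J D]
  22. access D: HIT. Cache (LRU->MRU): [S I E J D]
  23. access A: MISS, evict S. Cache (LRU->MRU): [I E J D A]
  24. access D: HIT. Cache (LRU->MRU): [I E J A D]
  25. access J: HIT. Cache (LRU->MRU): [I E A D J]
  26. access D: HIT. Cache (LRU->MRU): [I E A J D]
  27. access E: HIT. Cache (LRU->MRU): [I A J D E]
Total: 21 hits, 6 misses, 1 evictions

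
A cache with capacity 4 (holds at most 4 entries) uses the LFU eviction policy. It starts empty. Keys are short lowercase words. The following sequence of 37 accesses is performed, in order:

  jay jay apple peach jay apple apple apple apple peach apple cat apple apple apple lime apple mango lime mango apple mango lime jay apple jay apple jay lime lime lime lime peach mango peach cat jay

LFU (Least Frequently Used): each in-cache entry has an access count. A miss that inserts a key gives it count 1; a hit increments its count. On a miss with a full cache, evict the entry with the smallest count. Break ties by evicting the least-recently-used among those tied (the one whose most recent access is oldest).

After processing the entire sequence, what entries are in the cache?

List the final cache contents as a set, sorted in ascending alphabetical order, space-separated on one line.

LFU simulation (capacity=4):
  1. access jay: MISS. Cache: [jay(c=1)]
  2. access jay: HIT, count now 2. Cache: [jay(c=2)]
  3. access apple: MISS. Cache: [apple(c=1) jay(c=2)]
  4. access peach: MISS. Cache: [apple(c=1) peach(c=1) jay(c=2)]
  5. access jay: HIT, count now 3. Cache: [apple(c=1) peach(c=1) jay(c=3)]
  6. access apple: HIT, count now 2. Cache: [peach(c=1) apple(c=2) jay(c=3)]
  7. access apple: HIT, count now 3. Cache: [peach(c=1) jay(c=3) apple(c=3)]
  8. access apple: HIT, count now 4. Cache: [peach(c=1) jay(c=3) apple(c=4)]
  9. access apple: HIT, count now 5. Cache: [peach(c=1) jay(c=3) apple(c=5)]
  10. access peach: HIT, count now 2. Cache: [peach(c=2) jay(c=3) apple(c=5)]
  11. access apple: HIT, count now 6. Cache: [peach(c=2) jay(c=3) apple(c=6)]
  12. access cat: MISS. Cache: [cat(c=1) peach(c=2) jay(c=3) apple(c=6)]
  13. access apple: HIT, count now 7. Cache: [cat(c=1) peach(c=2) jay(c=3) apple(c=7)]
  14. access apple: HIT, count now 8. Cache: [cat(c=1) peach(c=2) jay(c=3) apple(c=8)]
  15. access apple: HIT, count now 9. Cache: [cat(c=1) peach(c=2) jay(c=3) apple(c=9)]
  16. access lime: MISS, evict cat(c=1). Cache: [lime(c=1) peach(c=2) jay(c=3) apple(c=9)]
  17. access apple: HIT, count now 10. Cache: [lime(c=1) peach(c=2) jay(c=3) apple(c=10)]
  18. access mango: MISS, evict lime(c=1). Cache: [mango(c=1) peach(c=2) jay(c=3) apple(c=10)]
  19. access lime: MISS, evict mango(c=1). Cache: [lime(c=1) peach(c=2) jay(c=3) apple(c=10)]
  20. access mango: MISS, evict lime(c=1). Cache: [mango(c=1) peach(c=2) jay(c=3) apple(c=10)]
  21. access apple: HIT, count now 11. Cache: [mango(c=1) peach(c=2) jay(c=3) apple(c=11)]
  22. access mango: HIT, count now 2. Cache: [peach(c=2) mango(c=2) jay(c=3) apple(c=11)]
  23. access lime: MISS, evict peach(c=2). Cache: [lime(c=1) mango(c=2) jay(c=3) apple(c=11)]
  24. access jay: HIT, count now 4. Cache: [lime(c=1) mango(c=2) jay(c=4) apple(c=11)]
  25. access apple: HIT, count now 12. Cache: [lime(c=1) mango(c=2) jay(c=4) apple(c=12)]
  26. access jay: HIT, count now 5. Cache: [lime(c=1) mango(c=2) jay(c=5) apple(c=12)]
  27. access apple: HIT, count now 13. Cache: [lime(c=1) mango(c=2) jay(c=5) apple(c=13)]
  28. access jay: HIT, count now 6. Cache: [lime(c=1) mango(c=2) jay(c=6) apple(c=13)]
  29. access lime: HIT, count now 2. Cache: [mango(c=2) lime(c=2) jay(c=6) apple(c=13)]
  30. access lime: HIT, count now 3. Cache: [mango(c=2) lime(c=3) jay(c=6) apple(c=13)]
  31. access lime: HIT, count now 4. Cache: [mango(c=2) lime(c=4) jay(c=6) apple(c=13)]
  32. access lime: HIT, count now 5. Cache: [mango(c=2) lime(c=5) jay(c=6) apple(c=13)]
  33. access peach: MISS, evict mango(c=2). Cache: [peach(c=1) lime(c=5) jay(c=6) apple(c=13)]
  34. access mango: MISS, evict peach(c=1). Cache: [mango(c=1) lime(c=5) jay(c=6) apple(c=13)]
  35. access peach: MISS, evict mango(c=1). Cache: [peach(c=1) lime(c=5) jay(c=6) apple(c=13)]
  36. access cat: MISS, evict peach(c=1). Cache: [cat(c=1) lime(c=5) jay(c=6) apple(c=13)]
  37. access jay: HIT, count now 7. Cache: [cat(c=1) lime(c=5) jay(c=7) apple(c=13)]
Total: 24 hits, 13 misses, 9 evictions

Answer: apple cat jay lime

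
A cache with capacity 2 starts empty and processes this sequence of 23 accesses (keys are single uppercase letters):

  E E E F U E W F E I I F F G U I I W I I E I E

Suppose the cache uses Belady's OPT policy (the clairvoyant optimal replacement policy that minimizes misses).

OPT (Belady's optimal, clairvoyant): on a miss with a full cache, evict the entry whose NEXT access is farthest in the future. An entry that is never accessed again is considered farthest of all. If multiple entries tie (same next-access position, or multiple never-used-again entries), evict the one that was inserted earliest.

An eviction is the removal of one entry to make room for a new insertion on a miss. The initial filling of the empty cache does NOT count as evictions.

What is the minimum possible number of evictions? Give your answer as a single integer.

Answer: 8

Derivation:
OPT (Belady) simulation (capacity=2):
  1. access E: MISS. Cache: [E]
  2. access E: HIT. Next use of E: step 3. Cache: [E]
  3. access E: HIT. Next use of E: step 6. Cache: [E]
  4. access F: MISS. Cache: [E F]
  5. access U: MISS, evict F (next use: step 8). Cache: [E U]
  6. access E: HIT. Next use of E: step 9. Cache: [E U]
  7. access W: MISS, evict U (next use: step 15). Cache: [E W]
  8. access F: MISS, evict W (next use: step 18). Cache: [E F]
  9. access E: HIT. Next use of E: step 21. Cache: [E F]
  10. access I: MISS, evict E (next use: step 21). Cache: [F I]
  11. access I: HIT. Next use of I: step 16. Cache: [F I]
  12. access F: HIT. Next use of F: step 13. Cache: [F I]
  13. access F: HIT. Next use of F: never. Cache: [F I]
  14. access G: MISS, evict F (next use: never). Cache: [I G]
  15. access U: MISS, evict G (next use: never). Cache: [I U]
  16. access I: HIT. Next use of I: step 17. Cache: [I U]
  17. access I: HIT. Next use of I: step 19. Cache: [I U]
  18. access W: MISS, evict U (next use: never). Cache: [I W]
  19. access I: HIT. Next use of I: step 20. Cache: [I W]
  20. access I: HIT. Next use of I: step 22. Cache: [I W]
  21. access E: MISS, evict W (next use: never). Cache: [I E]
  22. access I: HIT. Next use of I: never. Cache: [I E]
  23. access E: HIT. Next use of E: never. Cache: [I E]
Total: 13 hits, 10 misses, 8 evictions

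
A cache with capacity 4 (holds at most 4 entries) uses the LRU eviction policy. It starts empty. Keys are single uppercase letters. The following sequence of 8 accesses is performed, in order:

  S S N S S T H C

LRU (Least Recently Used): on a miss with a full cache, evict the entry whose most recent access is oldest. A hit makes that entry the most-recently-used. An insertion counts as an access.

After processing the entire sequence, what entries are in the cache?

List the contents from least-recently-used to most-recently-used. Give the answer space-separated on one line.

Answer: S T H C

Derivation:
LRU simulation (capacity=4):
  1. access S: MISS. Cache (LRU->MRU): [S]
  2. access S: HIT. Cache (LRU->MRU): [S]
  3. access N: MISS. Cache (LRU->MRU): [S N]
  4. access S: HIT. Cache (LRU->MRU): [N S]
  5. access S: HIT. Cache (LRU->MRU): [N S]
  6. access T: MISS. Cache (LRU->MRU): [N S T]
  7. access H: MISS. Cache (LRU->MRU): [N S T H]
  8. access C: MISS, evict N. Cache (LRU->MRU): [S T H C]
Total: 3 hits, 5 misses, 1 evictions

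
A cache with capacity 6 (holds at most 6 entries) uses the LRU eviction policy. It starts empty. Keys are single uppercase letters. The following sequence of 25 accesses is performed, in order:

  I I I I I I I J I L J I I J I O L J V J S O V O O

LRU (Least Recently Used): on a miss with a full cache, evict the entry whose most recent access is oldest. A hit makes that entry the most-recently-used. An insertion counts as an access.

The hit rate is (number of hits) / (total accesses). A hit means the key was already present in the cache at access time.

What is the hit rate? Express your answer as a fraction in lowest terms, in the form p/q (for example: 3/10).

LRU simulation (capacity=6):
  1. access I: MISS. Cache (LRU->MRU): [I]
  2. access I: HIT. Cache (LRU->MRU): [I]
  3. access I: HIT. Cache (LRU->MRU): [I]
  4. access I: HIT. Cache (LRU->MRU): [I]
  5. access I: HIT. Cache (LRU->MRU): [I]
  6. access I: HIT. Cache (LRU->MRU): [I]
  7. access I: HIT. Cache (LRU->MRU): [I]
  8. access J: MISS. Cache (LRU->MRU): [I J]
  9. access I: HIT. Cache (LRU->MRU): [J I]
  10. access L: MISS. Cache (LRU->MRU): [J I L]
  11. access J: HIT. Cache (LRU->MRU): [I L J]
  12. access I: HIT. Cache (LRU->MRU): [L J I]
  13. access I: HIT. Cache (LRU->MRU): [L J I]
  14. access J: HIT. Cache (LRU->MRU): [L I J]
  15. access I: HIT. Cache (LRU->MRU): [L J I]
  16. access O: MISS. Cache (LRU->MRU): [L J I O]
  17. access L: HIT. Cache (LRU->MRU): [J I O L]
  18. access J: HIT. Cache (LRU->MRU): [I O L J]
  19. access V: MISS. Cache (LRU->MRU): [I O L J V]
  20. access J: HIT. Cache (LRU->MRU): [I O L V J]
  21. access S: MISS. Cache (LRU->MRU): [I O L V J S]
  22. access O: HIT. Cache (LRU->MRU): [I L V J S O]
  23. access V: HIT. Cache (LRU->MRU): [I L J S O V]
  24. access O: HIT. Cache (LRU->MRU): [I L J S V O]
  25. access O: HIT. Cache (LRU->MRU): [I L J S V O]
Total: 19 hits, 6 misses, 0 evictions

Hit rate = 19/25

Answer: 19/25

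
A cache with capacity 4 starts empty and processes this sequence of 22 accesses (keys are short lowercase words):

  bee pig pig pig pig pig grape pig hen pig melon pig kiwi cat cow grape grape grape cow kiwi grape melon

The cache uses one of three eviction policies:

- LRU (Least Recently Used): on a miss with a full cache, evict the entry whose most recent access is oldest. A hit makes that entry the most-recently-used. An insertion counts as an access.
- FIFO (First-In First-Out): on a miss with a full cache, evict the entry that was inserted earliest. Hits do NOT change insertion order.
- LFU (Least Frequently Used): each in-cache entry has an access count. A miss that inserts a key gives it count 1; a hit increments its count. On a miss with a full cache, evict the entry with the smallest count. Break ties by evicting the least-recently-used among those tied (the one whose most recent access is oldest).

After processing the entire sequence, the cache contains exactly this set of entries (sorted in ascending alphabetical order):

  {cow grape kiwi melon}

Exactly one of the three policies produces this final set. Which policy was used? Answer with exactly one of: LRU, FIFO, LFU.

Answer: LRU

Derivation:
Simulating under each policy and comparing final sets:
  LRU: final set = {cow grape kiwi melon} -> MATCHES target
  FIFO: final set = {cat cow grape melon} -> differs
  LFU: final set = {cow grape melon pig} -> differs
Only LRU produces the target set.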